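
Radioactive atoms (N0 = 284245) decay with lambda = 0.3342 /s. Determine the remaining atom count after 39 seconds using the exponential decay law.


N = N0 * exp(-lambda * t)
N = 284245 * exp(-0.3342 * 39)
N = 0.62113

0.62113


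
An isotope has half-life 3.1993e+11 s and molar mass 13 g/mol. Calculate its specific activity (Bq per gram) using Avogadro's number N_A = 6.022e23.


lambda = ln(2) / t_half = ln(2) / 3.1993e+11 = 2.166559e-12 /s
SA = lambda * N_A / M
SA = 2.166559e-12 * 6.022e23 / 13
SA = 1.0036e+11 Bq/g

1.0036e+11


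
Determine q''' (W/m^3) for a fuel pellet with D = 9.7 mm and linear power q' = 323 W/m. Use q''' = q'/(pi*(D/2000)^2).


r = D / 2 / 1000 = 9.7 / 2 / 1000 = 0.00485 m
q''' = q' / (pi * r^2)
q''' = 323 / (pi * 0.00485^2)
q''' = 4.3709e+06 W/m^3

4.3709e+06


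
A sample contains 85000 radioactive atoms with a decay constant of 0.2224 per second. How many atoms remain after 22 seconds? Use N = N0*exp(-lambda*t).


N = N0 * exp(-lambda * t)
N = 85000 * exp(-0.2224 * 22)
N = 637.53

637.53


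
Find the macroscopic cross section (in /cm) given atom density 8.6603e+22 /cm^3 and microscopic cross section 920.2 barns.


Sigma = N * sigma_barns * 1e-24
Sigma = 8.6603e+22 * 920.2 * 1e-24
Sigma = 79.692 /cm

79.692


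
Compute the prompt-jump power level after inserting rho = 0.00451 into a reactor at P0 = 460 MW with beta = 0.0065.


P1/P0 = beta / (beta - rho)
P1/P0 = 0.0065 / (0.0065 - 0.00451) = 3.266332
P1 = 460 * 3.266332 = 1502.5 MW

1502.5


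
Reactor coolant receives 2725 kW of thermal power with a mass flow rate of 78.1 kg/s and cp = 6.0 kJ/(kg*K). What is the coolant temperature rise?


dT = Q / (m_dot * cp)
dT = 2725 / (78.1 * 6.0)
dT = 5.8152 C

5.8152


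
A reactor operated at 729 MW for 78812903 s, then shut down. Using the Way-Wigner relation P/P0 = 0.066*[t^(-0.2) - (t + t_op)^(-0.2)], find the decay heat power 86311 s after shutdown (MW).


P/P0 = 0.066 * [t^(-0.2) - (t + t_op)^(-0.2)]
P/P0 = 0.066 * [86311^(-0.2) - (86311 + 78812903)^(-0.2)]
P/P0 = 0.066 * [0.1029880 - 0.02633816] = 0.005058889
P = 729 * 0.005058889 = 3.6879 MW

3.6879


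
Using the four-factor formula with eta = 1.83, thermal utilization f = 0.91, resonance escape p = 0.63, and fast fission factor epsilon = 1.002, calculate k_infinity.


k_inf = eta * f * p * epsilon
k_inf = 1.83 * 0.91 * 0.63 * 1.002
k_inf = 1.0512

1.0512


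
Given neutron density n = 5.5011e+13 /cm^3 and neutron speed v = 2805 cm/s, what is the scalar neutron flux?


phi = n * v
phi = 5.5011e+13 * 2805
phi = 1.5431e+17 /cm^2/s

1.5431e+17


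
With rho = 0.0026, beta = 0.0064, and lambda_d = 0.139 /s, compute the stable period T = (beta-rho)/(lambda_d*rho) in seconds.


T = (beta - rho) / (lambda_d * rho)
T = (0.0064 - 0.0026) / (0.139 * 0.0026)
T = 10.515 s

10.515


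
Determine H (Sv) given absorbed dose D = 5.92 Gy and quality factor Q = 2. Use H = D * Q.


H = D * Q
H = 5.92 * 2
H = 11.840 Sv

11.840


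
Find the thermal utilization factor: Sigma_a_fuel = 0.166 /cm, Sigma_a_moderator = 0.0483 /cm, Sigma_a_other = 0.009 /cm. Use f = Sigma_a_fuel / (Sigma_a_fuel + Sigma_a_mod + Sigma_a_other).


f = Sigma_a_fuel / (Sigma_a_fuel + Sigma_a_mod + Sigma_a_other)
f = 0.166 / (0.166 + 0.0483 + 0.009)
f = 0.74339

0.74339


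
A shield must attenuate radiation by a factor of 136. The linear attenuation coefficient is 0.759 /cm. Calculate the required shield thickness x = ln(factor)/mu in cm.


x = ln(factor) / mu
x = ln(136) / 0.759
x = 6.4725 cm

6.4725


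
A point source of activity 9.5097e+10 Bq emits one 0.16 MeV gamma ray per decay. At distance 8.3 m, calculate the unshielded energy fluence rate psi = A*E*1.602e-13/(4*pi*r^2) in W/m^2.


psi = A * E * 1.602e-13 / (4*pi*r^2)
psi = 9.5097e+10 * 0.16 * 1.602e-13 / (4*pi*8.3^2)
psi = 2.8157e-06 W/m^2

2.8157e-06


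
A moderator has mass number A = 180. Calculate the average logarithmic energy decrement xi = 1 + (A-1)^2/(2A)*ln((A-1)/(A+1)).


xi = 1 + (A-1)^2/(2A) * ln((A-1)/(A+1))
xi = 1 + (180-1)^2/(2*180) * ln((180-1)/(180 +1))
xi = 0.011070

0.011070


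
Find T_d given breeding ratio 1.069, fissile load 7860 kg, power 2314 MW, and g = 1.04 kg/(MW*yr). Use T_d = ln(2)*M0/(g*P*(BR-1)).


Breeding gain G = BR - 1 = 1.069 - 1 = 0.069
Fissile production rate = g * P * G = 1.04 * 2314 * 0.069 = 166.05264 kg/yr
T_d = ln(2) * M0 / (g * P * G)
T_d = ln(2) * 7860 / 166.05264 = 32.810 yr

32.810


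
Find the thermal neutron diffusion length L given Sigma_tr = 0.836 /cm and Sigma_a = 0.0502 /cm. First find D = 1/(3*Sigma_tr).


D = 1 / (3 * Sigma_tr) = 1 / (3 * 0.836) = 0.3987241 cm
L = sqrt(D / Sigma_a)
L = sqrt(0.3987241 / 0.0502)
L = 2.8183 cm

2.8183


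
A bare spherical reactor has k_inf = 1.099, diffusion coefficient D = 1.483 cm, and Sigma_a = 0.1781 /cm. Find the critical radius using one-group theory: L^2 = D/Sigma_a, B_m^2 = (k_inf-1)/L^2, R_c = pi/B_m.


L^2 = D / Sigma_a = 1.483 / 0.1781 = 8.326783 cm^2
B_m^2 = (k_inf - 1) / L^2 = (1.099 - 1) / 8.326783 = 0.01188935 /cm^2
For a bare sphere: B_g = pi/R, so R_c = pi / sqrt(B_m^2)
R_c = pi / sqrt(0.01188935) = 28.812 cm

28.812


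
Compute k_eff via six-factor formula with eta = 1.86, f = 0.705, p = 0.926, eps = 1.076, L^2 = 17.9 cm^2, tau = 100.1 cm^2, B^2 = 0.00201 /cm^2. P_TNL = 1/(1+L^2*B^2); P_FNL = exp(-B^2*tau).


k_inf = eta*f*p*eps = 1.86*0.705*0.926*1.076 = 1.306548
P_TNL = 1/(1 + L^2*B^2) = 1/(1 + 17.9*0.00201) = 0.9652705
P_FNL = exp(-B^2*tau) = exp(-0.00201*100.1) = 0.8177480
k_eff = k_inf * P_TNL * P_FNL = 1.306548 * 0.9652705 * 0.8177480
k_eff = 1.0313

1.0313


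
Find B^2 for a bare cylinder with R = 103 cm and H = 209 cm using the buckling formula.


B^2 = (2.405/R)^2 + (pi/H)^2
B^2 = (2.405/103)^2 + (pi/209)^2
B^2 = 7.7115e-04 /cm^2

7.7115e-04


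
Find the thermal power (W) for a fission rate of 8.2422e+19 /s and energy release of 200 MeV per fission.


P = fission_rate * E_MeV * 1.602e-13
P = 8.2422e+19 * 200 * 1.602e-13
P = 2.6408e+09 W

2.6408e+09


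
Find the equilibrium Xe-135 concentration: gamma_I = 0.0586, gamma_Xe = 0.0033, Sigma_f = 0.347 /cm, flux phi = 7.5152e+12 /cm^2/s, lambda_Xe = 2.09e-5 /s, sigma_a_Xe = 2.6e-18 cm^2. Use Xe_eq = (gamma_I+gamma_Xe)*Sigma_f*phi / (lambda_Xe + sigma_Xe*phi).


Xe_eq = (gamma_I + gamma_Xe) * Sigma_f * phi / (lambda_Xe + sigma_Xe * phi)
Numerator = (0.0586 + 0.0033) * 0.347 * 7.5152e+12 = 1.614212e+11
Denominator = 2.09e-5 + 2.6e-18 * 7.5152e+12 = 4.043952e-05
Xe_eq = 1.614212e+11 / 4.043952e-05 = 3.9917e+15 /cm^3

3.9917e+15


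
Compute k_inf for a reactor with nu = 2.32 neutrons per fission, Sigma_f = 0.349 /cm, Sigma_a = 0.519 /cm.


k_inf = nu * Sigma_f / Sigma_a
k_inf = 2.32 * 0.349 / 0.519
k_inf = 1.5601

1.5601


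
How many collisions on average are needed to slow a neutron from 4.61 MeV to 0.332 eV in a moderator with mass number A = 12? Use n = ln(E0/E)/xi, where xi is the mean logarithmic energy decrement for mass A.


xi = 1 + (A-1)^2/(2A)*ln((A-1)/(A+1)) = 0.1577690 (for A = 12)
n = ln(E0/E) / xi
n = ln(4.61e6 / 0.332) / 0.1577690
n = ln(1.388554e+07) / 0.1577690 = 104.24

104.24


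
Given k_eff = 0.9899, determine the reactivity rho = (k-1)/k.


rho = (k_eff - 1) / k_eff
rho = (0.9899 - 1) / 0.9899
rho = -0.010203

-0.010203


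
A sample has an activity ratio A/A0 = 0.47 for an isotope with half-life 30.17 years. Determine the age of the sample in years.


lambda = ln(2) / t_half = ln(2) / 30.17 = 0.02297472 /yr
t = -ln(A/A0) / lambda
t = -ln(0.47) / 0.02297472
t = 32.863 yr

32.863


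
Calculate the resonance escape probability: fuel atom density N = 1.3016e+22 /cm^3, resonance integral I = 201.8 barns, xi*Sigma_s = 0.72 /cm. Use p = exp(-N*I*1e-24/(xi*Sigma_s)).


p = exp(-N * I * 1e-24 / (xi*Sigma_s))
p = exp(-1.3016e+22 * 201.8 * 1e-24 / 0.72)
p = 0.026041

0.026041


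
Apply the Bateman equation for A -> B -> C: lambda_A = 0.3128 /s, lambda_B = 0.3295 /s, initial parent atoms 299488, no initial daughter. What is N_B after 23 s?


N_B(t) = lambda_A * N_A0 / (lambda_B - lambda_A) * [exp(-lambda_A*t) - exp(-lambda_B*t)]
exp(-0.3128*23) = 7.507784e-04; exp(-0.3295*23) = 5.113276e-04
N_B = 0.3128 * 299488 / (0.3295 - 0.3128) * (7.507784e-04 - 5.113276e-04)
N_B = 1343.2

1343.2


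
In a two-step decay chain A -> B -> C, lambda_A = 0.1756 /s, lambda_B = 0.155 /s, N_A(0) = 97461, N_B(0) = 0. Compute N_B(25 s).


N_B(t) = lambda_A * N_A0 / (lambda_B - lambda_A) * [exp(-lambda_A*t) - exp(-lambda_B*t)]
exp(-0.1756*25) = 0.01240073; exp(-0.155*25) = 0.02075434
N_B = 0.1756 * 97461 / (0.155 - 0.1756) * (0.01240073 - 0.02075434)
N_B = 6940.0

6940.0


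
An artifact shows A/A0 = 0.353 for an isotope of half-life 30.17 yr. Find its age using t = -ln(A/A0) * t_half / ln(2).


lambda = ln(2) / t_half = ln(2) / 30.17 = 0.02297472 /yr
t = -ln(A/A0) / lambda
t = -ln(0.353) / 0.02297472
t = 45.323 yr

45.323


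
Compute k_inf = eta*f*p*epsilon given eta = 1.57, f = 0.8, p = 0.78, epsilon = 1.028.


k_inf = eta * f * p * epsilon
k_inf = 1.57 * 0.8 * 0.78 * 1.028
k_inf = 1.0071

1.0071


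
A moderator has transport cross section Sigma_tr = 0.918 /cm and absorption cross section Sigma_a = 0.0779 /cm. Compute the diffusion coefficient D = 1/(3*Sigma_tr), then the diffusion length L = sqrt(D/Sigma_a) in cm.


D = 1 / (3 * Sigma_tr) = 1 / (3 * 0.918) = 0.3631082 cm
L = sqrt(D / Sigma_a)
L = sqrt(0.3631082 / 0.0779)
L = 2.1590 cm

2.1590


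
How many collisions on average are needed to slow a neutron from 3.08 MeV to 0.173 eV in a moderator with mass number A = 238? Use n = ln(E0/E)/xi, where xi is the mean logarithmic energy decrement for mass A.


xi = 1 + (A-1)^2/(2A)*ln((A-1)/(A+1)) = 0.008379872 (for A = 238)
n = ln(E0/E) / xi
n = ln(3.08e6 / 0.173) / 0.008379872
n = ln(1.780347e+07) / 0.008379872 = 1992.3

1992.3


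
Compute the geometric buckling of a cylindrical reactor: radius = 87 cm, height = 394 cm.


B^2 = (2.405/R)^2 + (pi/H)^2
B^2 = (2.405/87)^2 + (pi/394)^2
B^2 = 8.2775e-04 /cm^2

8.2775e-04


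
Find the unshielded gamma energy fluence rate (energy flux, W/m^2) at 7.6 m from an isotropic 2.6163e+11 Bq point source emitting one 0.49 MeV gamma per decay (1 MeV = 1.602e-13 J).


psi = A * E * 1.602e-13 / (4*pi*r^2)
psi = 2.6163e+11 * 0.49 * 1.602e-13 / (4*pi*7.6^2)
psi = 2.8295e-05 W/m^2

2.8295e-05


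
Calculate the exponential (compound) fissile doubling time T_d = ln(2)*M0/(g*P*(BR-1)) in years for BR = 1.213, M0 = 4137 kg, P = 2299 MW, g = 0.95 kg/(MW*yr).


Breeding gain G = BR - 1 = 1.213 - 1 = 0.213
Fissile production rate = g * P * G = 0.95 * 2299 * 0.213 = 465.20265 kg/yr
T_d = ln(2) * M0 / (g * P * G)
T_d = ln(2) * 4137 / 465.20265 = 6.1641 yr

6.1641


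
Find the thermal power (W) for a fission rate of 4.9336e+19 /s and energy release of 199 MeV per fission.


P = fission_rate * E_MeV * 1.602e-13
P = 4.9336e+19 * 199 * 1.602e-13
P = 1.5728e+09 W

1.5728e+09


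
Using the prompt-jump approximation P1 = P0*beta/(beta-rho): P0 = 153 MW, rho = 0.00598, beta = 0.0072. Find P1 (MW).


P1/P0 = beta / (beta - rho)
P1/P0 = 0.0072 / (0.0072 - 0.00598) = 5.901639
P1 = 153 * 5.901639 = 902.95 MW

902.95


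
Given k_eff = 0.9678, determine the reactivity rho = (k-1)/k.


rho = (k_eff - 1) / k_eff
rho = (0.9678 - 1) / 0.9678
rho = -0.033271

-0.033271


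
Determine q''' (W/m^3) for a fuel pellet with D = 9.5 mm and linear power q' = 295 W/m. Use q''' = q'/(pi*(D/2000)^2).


r = D / 2 / 1000 = 9.5 / 2 / 1000 = 0.00475 m
q''' = q' / (pi * r^2)
q''' = 295 / (pi * 0.00475^2)
q''' = 4.1618e+06 W/m^3

4.1618e+06


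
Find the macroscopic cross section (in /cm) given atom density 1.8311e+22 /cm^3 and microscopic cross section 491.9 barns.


Sigma = N * sigma_barns * 1e-24
Sigma = 1.8311e+22 * 491.9 * 1e-24
Sigma = 9.0072 /cm

9.0072


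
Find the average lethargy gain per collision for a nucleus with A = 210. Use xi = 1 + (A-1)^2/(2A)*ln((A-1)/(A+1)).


xi = 1 + (A-1)^2/(2A) * ln((A-1)/(A+1))
xi = 1 + (210-1)^2/(2*210) * ln((210-1)/(210 +1))
xi = 0.0094936

0.0094936


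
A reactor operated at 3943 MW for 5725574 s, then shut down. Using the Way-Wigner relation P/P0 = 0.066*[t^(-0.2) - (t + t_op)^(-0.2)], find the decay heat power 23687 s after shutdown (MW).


P/P0 = 0.066 * [t^(-0.2) - (t + t_op)^(-0.2)]
P/P0 = 0.066 * [23687^(-0.2) - (23687 + 5725574)^(-0.2)]
P/P0 = 0.066 * [0.1333822 - 0.04447107] = 0.005868135
P = 3943 * 0.005868135 = 23.138 MW

23.138


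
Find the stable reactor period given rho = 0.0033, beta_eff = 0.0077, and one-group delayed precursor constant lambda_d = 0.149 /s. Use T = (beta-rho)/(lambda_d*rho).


T = (beta - rho) / (lambda_d * rho)
T = (0.0077 - 0.0033) / (0.149 * 0.0033)
T = 8.9485 s

8.9485


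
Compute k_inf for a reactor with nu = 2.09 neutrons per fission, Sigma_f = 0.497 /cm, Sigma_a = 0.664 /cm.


k_inf = nu * Sigma_f / Sigma_a
k_inf = 2.09 * 0.497 / 0.664
k_inf = 1.5644

1.5644


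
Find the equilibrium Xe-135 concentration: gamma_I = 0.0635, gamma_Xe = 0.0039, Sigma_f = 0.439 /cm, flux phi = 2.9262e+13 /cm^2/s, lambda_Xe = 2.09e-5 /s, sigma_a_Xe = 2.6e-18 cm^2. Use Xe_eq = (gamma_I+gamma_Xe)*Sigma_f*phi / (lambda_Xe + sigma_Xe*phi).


Xe_eq = (gamma_I + gamma_Xe) * Sigma_f * phi / (lambda_Xe + sigma_Xe * phi)
Numerator = (0.0635 + 0.0039) * 0.439 * 2.9262e+13 = 8.658216e+11
Denominator = 2.09e-5 + 2.6e-18 * 2.9262e+13 = 9.698120e-05
Xe_eq = 8.658216e+11 / 9.698120e-05 = 8.9277e+15 /cm^3

8.9277e+15


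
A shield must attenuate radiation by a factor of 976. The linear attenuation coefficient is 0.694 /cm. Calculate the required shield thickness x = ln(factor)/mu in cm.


x = ln(factor) / mu
x = ln(976) / 0.694
x = 9.9185 cm

9.9185


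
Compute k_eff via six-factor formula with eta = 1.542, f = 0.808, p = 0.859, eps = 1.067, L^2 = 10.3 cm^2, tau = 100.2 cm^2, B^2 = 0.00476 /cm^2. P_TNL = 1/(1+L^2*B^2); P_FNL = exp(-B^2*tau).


k_inf = eta*f*p*eps = 1.542*0.808*0.859*1.067 = 1.141966
P_TNL = 1/(1 + L^2*B^2) = 1/(1 + 10.3*0.00476) = 0.9532634
P_FNL = exp(-B^2*tau) = exp(-0.00476*100.2) = 0.6206723
k_eff = k_inf * P_TNL * P_FNL = 1.141966 * 0.9532634 * 0.6206723
k_eff = 0.67566

0.67566


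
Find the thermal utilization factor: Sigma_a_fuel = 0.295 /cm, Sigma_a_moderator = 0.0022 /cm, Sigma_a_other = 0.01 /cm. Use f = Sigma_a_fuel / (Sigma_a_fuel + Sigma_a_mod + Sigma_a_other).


f = Sigma_a_fuel / (Sigma_a_fuel + Sigma_a_mod + Sigma_a_other)
f = 0.295 / (0.295 + 0.0022 + 0.01)
f = 0.96029

0.96029


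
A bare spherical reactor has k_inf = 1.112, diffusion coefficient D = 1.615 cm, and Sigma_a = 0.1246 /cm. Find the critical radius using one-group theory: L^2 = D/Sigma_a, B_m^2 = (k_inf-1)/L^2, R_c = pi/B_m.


L^2 = D / Sigma_a = 1.615 / 0.1246 = 12.96148 cm^2
B_m^2 = (k_inf - 1) / L^2 = (1.112 - 1) / 12.96148 = 0.008640989 /cm^2
For a bare sphere: B_g = pi/R, so R_c = pi / sqrt(B_m^2)
R_c = pi / sqrt(0.008640989) = 33.796 cm

33.796


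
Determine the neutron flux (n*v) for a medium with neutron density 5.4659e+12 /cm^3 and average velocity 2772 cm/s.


phi = n * v
phi = 5.4659e+12 * 2772
phi = 1.5151e+16 /cm^2/s

1.5151e+16


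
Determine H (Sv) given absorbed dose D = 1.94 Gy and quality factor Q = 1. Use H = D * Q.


H = D * Q
H = 1.94 * 1
H = 1.9400 Sv

1.9400


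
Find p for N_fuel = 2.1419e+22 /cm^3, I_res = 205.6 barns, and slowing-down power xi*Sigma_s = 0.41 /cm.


p = exp(-N * I * 1e-24 / (xi*Sigma_s))
p = exp(-2.1419e+22 * 205.6 * 1e-24 / 0.41)
p = 2.1643e-05

2.1643e-05


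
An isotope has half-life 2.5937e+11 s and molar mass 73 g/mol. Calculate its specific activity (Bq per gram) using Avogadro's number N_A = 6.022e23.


lambda = ln(2) / t_half = ln(2) / 2.5937e+11 = 2.672426e-12 /s
SA = lambda * N_A / M
SA = 2.672426e-12 * 6.022e23 / 73
SA = 2.2046e+10 Bq/g

2.2046e+10


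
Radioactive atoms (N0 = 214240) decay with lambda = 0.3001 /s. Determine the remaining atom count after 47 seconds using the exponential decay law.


N = N0 * exp(-lambda * t)
N = 214240 * exp(-0.3001 * 47)
N = 0.16044

0.16044


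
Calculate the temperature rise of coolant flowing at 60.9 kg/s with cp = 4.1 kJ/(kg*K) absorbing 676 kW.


dT = Q / (m_dot * cp)
dT = 676 / (60.9 * 4.1)
dT = 2.7074 C

2.7074


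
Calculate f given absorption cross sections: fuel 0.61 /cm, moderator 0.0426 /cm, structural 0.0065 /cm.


f = Sigma_a_fuel / (Sigma_a_fuel + Sigma_a_mod + Sigma_a_other)
f = 0.61 / (0.61 + 0.0426 + 0.0065)
f = 0.92550

0.92550


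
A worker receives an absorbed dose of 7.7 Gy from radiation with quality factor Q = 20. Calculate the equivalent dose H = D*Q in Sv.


H = D * Q
H = 7.7 * 20
H = 154.00 Sv

154.00


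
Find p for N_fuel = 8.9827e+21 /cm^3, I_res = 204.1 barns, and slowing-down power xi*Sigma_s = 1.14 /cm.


p = exp(-N * I * 1e-24 / (xi*Sigma_s))
p = exp(-8.9827e+21 * 204.1 * 1e-24 / 1.14)
p = 0.20024

0.20024


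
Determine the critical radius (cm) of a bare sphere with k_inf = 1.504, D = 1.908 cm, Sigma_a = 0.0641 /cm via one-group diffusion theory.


L^2 = D / Sigma_a = 1.908 / 0.0641 = 29.76599 cm^2
B_m^2 = (k_inf - 1) / L^2 = (1.504 - 1) / 29.76599 = 0.01693208 /cm^2
For a bare sphere: B_g = pi/R, so R_c = pi / sqrt(B_m^2)
R_c = pi / sqrt(0.01693208) = 24.143 cm

24.143


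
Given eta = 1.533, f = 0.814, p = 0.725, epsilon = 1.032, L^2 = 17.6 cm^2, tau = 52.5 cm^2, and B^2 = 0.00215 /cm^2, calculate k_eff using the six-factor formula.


k_inf = eta*f*p*eps = 1.533*0.814*0.725*1.032 = 0.9336503
P_TNL = 1/(1 + L^2*B^2) = 1/(1 + 17.6*0.00215) = 0.9635397
P_FNL = exp(-B^2*tau) = exp(-0.00215*52.5) = 0.8932623
k_eff = k_inf * P_TNL * P_FNL = 0.9336503 * 0.9635397 * 0.8932623
k_eff = 0.80359

0.80359


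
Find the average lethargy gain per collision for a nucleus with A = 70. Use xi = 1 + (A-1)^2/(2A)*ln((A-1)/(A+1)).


xi = 1 + (A-1)^2/(2A) * ln((A-1)/(A+1))
xi = 1 + (70-1)^2/(2*70) * ln((70-1)/(70 +1))
xi = 0.028301

0.028301


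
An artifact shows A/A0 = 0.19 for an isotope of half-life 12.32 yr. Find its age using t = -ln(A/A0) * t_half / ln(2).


lambda = ln(2) / t_half = ln(2) / 12.32 = 0.05626195 /yr
t = -ln(A/A0) / lambda
t = -ln(0.19) / 0.05626195
t = 29.518 yr

29.518


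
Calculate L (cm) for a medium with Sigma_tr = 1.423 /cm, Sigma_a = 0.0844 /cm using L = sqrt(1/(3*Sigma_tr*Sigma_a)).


D = 1 / (3 * Sigma_tr) = 1 / (3 * 1.423) = 0.2342469 cm
L = sqrt(D / Sigma_a)
L = sqrt(0.2342469 / 0.0844)
L = 1.6660 cm

1.6660


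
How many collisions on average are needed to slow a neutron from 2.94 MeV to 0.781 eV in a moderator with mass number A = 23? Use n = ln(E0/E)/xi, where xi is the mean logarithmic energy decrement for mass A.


xi = 1 + (A-1)^2/(2A)*ln((A-1)/(A+1)) = 0.08448899 (for A = 23)
n = ln(E0/E) / xi
n = ln(2.94e6 / 0.781) / 0.08448899
n = ln(3.764405e+06) / 0.08448899 = 179.21

179.21


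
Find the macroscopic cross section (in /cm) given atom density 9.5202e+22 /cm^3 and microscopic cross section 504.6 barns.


Sigma = N * sigma_barns * 1e-24
Sigma = 9.5202e+22 * 504.6 * 1e-24
Sigma = 48.039 /cm

48.039


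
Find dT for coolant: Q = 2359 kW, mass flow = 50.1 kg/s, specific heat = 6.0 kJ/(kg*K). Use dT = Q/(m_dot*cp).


dT = Q / (m_dot * cp)
dT = 2359 / (50.1 * 6.0)
dT = 7.8476 C

7.8476


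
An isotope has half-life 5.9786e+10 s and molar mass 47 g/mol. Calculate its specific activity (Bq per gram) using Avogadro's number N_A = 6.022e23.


lambda = ln(2) / t_half = ln(2) / 5.9786e+10 = 1.159380e-11 /s
SA = lambda * N_A / M
SA = 1.159380e-11 * 6.022e23 / 47
SA = 1.4855e+11 Bq/g

1.4855e+11


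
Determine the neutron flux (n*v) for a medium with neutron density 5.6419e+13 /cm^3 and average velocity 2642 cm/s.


phi = n * v
phi = 5.6419e+13 * 2642
phi = 1.4906e+17 /cm^2/s

1.4906e+17


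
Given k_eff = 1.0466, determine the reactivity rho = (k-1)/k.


rho = (k_eff - 1) / k_eff
rho = (1.0466 - 1) / 1.0466
rho = 0.044525

0.044525


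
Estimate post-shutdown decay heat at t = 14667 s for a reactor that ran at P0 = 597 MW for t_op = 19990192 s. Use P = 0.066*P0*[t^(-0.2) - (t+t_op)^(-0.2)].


P/P0 = 0.066 * [t^(-0.2) - (t + t_op)^(-0.2)]
P/P0 = 0.066 * [14667^(-0.2) - (14667 + 19990192)^(-0.2)]
P/P0 = 0.066 * [0.1468019 - 0.03465556] = 0.007401658
P = 597 * 0.007401658 = 4.4188 MW

4.4188


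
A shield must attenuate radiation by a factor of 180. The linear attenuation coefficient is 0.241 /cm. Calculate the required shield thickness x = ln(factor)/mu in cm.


x = ln(factor) / mu
x = ln(180) / 0.241
x = 21.548 cm

21.548


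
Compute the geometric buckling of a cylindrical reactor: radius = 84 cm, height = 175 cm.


B^2 = (2.405/R)^2 + (pi/H)^2
B^2 = (2.405/84)^2 + (pi/175)^2
B^2 = 0.0011420 /cm^2

0.0011420


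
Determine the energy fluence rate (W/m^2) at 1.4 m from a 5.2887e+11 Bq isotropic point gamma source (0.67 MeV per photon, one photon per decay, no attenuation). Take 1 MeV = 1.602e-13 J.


psi = A * E * 1.602e-13 / (4*pi*r^2)
psi = 5.2887e+11 * 0.67 * 1.602e-13 / (4*pi*1.4^2)
psi = 0.0023047 W/m^2

0.0023047


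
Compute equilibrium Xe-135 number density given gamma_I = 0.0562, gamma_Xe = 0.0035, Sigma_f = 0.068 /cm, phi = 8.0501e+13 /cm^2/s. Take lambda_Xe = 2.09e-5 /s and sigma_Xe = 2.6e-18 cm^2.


Xe_eq = (gamma_I + gamma_Xe) * Sigma_f * phi / (lambda_Xe + sigma_Xe * phi)
Numerator = (0.0562 + 0.0035) * 0.068 * 8.0501e+13 = 3.268019e+11
Denominator = 2.09e-5 + 2.6e-18 * 8.0501e+13 = 2.302026e-04
Xe_eq = 3.268019e+11 / 2.302026e-04 = 1.4196e+15 /cm^3

1.4196e+15


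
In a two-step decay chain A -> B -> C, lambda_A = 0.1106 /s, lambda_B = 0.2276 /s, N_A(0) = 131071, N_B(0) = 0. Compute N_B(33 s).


N_B(t) = lambda_A * N_A0 / (lambda_B - lambda_A) * [exp(-lambda_A*t) - exp(-lambda_B*t)]
exp(-0.1106*33) = 0.02599633; exp(-0.2276*33) = 5.471432e-04
N_B = 0.1106 * 131071 / (0.2276 - 0.1106) * (0.02599633 - 5.471432e-04)
N_B = 3153.2

3153.2


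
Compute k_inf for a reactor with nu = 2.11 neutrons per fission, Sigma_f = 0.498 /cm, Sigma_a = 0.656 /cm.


k_inf = nu * Sigma_f / Sigma_a
k_inf = 2.11 * 0.498 / 0.656
k_inf = 1.6018

1.6018


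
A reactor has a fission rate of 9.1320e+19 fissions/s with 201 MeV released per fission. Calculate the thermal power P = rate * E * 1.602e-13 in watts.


P = fission_rate * E_MeV * 1.602e-13
P = 9.1320e+19 * 201 * 1.602e-13
P = 2.9405e+09 W

2.9405e+09


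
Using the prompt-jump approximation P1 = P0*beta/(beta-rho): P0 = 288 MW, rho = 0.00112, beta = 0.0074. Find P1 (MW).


P1/P0 = beta / (beta - rho)
P1/P0 = 0.0074 / (0.0074 - 0.00112) = 1.178344
P1 = 288 * 1.178344 = 339.36 MW

339.36


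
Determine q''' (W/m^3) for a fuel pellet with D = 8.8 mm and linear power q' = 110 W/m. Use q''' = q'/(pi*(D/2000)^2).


r = D / 2 / 1000 = 8.8 / 2 / 1000 = 0.0044 m
q''' = q' / (pi * r^2)
q''' = 110 / (pi * 0.0044^2)
q''' = 1.8086e+06 W/m^3

1.8086e+06


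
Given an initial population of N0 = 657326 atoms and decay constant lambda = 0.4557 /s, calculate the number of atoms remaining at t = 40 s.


N = N0 * exp(-lambda * t)
N = 657326 * exp(-0.4557 * 40)
N = 0.0079700

0.0079700


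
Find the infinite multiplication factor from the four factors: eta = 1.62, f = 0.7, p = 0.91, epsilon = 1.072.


k_inf = eta * f * p * epsilon
k_inf = 1.62 * 0.7 * 0.91 * 1.072
k_inf = 1.1062

1.1062


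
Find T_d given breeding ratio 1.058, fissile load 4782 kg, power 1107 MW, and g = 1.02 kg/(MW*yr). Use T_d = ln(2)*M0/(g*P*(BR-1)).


Breeding gain G = BR - 1 = 1.058 - 1 = 0.058
Fissile production rate = g * P * G = 1.02 * 1107 * 0.058 = 65.49012 kg/yr
T_d = ln(2) * M0 / (g * P * G)
T_d = ln(2) * 4782 / 65.49012 = 50.613 yr

50.613


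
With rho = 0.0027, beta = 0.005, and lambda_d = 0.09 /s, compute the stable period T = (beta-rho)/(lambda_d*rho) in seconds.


T = (beta - rho) / (lambda_d * rho)
T = (0.005 - 0.0027) / (0.09 * 0.0027)
T = 9.4650 s

9.4650


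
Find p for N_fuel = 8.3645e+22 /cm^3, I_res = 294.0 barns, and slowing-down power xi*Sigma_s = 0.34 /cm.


p = exp(-N * I * 1e-24 / (xi*Sigma_s))
p = exp(-8.3645e+22 * 294.0 * 1e-24 / 0.34)
p = 3.8744e-32

3.8744e-32


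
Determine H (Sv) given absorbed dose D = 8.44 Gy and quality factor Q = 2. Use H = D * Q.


H = D * Q
H = 8.44 * 2
H = 16.880 Sv

16.880


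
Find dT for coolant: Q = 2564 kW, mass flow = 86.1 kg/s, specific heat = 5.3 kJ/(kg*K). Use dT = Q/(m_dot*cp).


dT = Q / (m_dot * cp)
dT = 2564 / (86.1 * 5.3)
dT = 5.6187 C

5.6187


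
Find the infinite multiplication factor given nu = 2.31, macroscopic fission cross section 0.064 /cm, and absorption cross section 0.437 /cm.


k_inf = nu * Sigma_f / Sigma_a
k_inf = 2.31 * 0.064 / 0.437
k_inf = 0.33831

0.33831


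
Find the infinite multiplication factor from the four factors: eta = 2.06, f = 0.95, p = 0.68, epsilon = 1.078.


k_inf = eta * f * p * epsilon
k_inf = 2.06 * 0.95 * 0.68 * 1.078
k_inf = 1.4346

1.4346


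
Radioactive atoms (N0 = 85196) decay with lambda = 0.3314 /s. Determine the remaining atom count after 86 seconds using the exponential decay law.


N = N0 * exp(-lambda * t)
N = 85196 * exp(-0.3314 * 86)
N = 3.5715e-08

3.5715e-08


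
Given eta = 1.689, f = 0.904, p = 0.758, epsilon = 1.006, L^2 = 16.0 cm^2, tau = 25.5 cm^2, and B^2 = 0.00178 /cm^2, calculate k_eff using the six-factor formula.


k_inf = eta*f*p*eps = 1.689*0.904*0.758*1.006 = 1.164301
P_TNL = 1/(1 + L^2*B^2) = 1/(1 + 16.0*0.00178) = 0.9723086
P_FNL = exp(-B^2*tau) = exp(-0.00178*25.5) = 0.9556247
k_eff = k_inf * P_TNL * P_FNL = 1.164301 * 0.9723086 * 0.9556247
k_eff = 1.0818

1.0818


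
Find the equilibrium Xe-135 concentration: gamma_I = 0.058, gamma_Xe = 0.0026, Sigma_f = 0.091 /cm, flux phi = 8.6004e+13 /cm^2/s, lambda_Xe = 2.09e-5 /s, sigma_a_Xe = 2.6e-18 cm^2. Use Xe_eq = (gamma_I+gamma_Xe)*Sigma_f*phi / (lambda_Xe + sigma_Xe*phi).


Xe_eq = (gamma_I + gamma_Xe) * Sigma_f * phi / (lambda_Xe + sigma_Xe * phi)
Numerator = (0.058 + 0.0026) * 0.091 * 8.6004e+13 = 4.742777e+11
Denominator = 2.09e-5 + 2.6e-18 * 8.6004e+13 = 2.445104e-04
Xe_eq = 4.742777e+11 / 2.445104e-04 = 1.9397e+15 /cm^3

1.9397e+15


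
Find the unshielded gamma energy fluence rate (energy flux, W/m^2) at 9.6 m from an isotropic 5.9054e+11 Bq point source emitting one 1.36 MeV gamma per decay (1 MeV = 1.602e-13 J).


psi = A * E * 1.602e-13 / (4*pi*r^2)
psi = 5.9054e+11 * 1.36 * 1.602e-13 / (4*pi*9.6^2)
psi = 1.1110e-04 W/m^2

1.1110e-04


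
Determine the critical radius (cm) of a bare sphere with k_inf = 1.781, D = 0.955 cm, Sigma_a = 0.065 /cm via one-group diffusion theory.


L^2 = D / Sigma_a = 0.955 / 0.065 = 14.69231 cm^2
B_m^2 = (k_inf - 1) / L^2 = (1.781 - 1) / 14.69231 = 0.05315706 /cm^2
For a bare sphere: B_g = pi/R, so R_c = pi / sqrt(B_m^2)
R_c = pi / sqrt(0.05315706) = 13.626 cm

13.626


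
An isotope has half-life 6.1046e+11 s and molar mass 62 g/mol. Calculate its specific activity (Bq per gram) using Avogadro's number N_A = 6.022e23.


lambda = ln(2) / t_half = ln(2) / 6.1046e+11 = 1.135451e-12 /s
SA = lambda * N_A / M
SA = 1.135451e-12 * 6.022e23 / 62
SA = 1.1029e+10 Bq/g

1.1029e+10


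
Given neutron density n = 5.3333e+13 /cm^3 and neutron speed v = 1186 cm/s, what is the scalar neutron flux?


phi = n * v
phi = 5.3333e+13 * 1186
phi = 6.3253e+16 /cm^2/s

6.3253e+16


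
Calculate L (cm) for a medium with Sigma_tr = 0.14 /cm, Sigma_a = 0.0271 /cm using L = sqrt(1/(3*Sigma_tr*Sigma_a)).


D = 1 / (3 * Sigma_tr) = 1 / (3 * 0.14) = 2.380952 cm
L = sqrt(D / Sigma_a)
L = sqrt(2.380952 / 0.0271)
L = 9.3733 cm

9.3733


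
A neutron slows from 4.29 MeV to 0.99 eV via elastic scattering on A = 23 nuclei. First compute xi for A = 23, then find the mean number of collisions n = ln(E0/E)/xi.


xi = 1 + (A-1)^2/(2A)*ln((A-1)/(A+1)) = 0.08448899 (for A = 23)
n = ln(E0/E) / xi
n = ln(4.29e6 / 0.99) / 0.08448899
n = ln(4.333333e+06) / 0.08448899 = 180.87

180.87


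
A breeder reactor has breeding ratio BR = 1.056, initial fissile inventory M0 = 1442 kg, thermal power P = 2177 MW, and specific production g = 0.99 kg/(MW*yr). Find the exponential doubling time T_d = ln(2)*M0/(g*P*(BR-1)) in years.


Breeding gain G = BR - 1 = 1.056 - 1 = 0.056
Fissile production rate = g * P * G = 0.99 * 2177 * 0.056 = 120.69288 kg/yr
T_d = ln(2) * M0 / (g * P * G)
T_d = ln(2) * 1442 / 120.69288 = 8.2815 yr

8.2815


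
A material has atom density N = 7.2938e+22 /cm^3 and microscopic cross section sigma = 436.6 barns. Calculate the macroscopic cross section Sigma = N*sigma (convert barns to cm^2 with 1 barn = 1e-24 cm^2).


Sigma = N * sigma_barns * 1e-24
Sigma = 7.2938e+22 * 436.6 * 1e-24
Sigma = 31.845 /cm

31.845


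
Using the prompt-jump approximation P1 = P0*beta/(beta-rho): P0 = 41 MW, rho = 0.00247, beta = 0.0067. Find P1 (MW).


P1/P0 = beta / (beta - rho)
P1/P0 = 0.0067 / (0.0067 - 0.00247) = 1.583924
P1 = 41 * 1.583924 = 64.941 MW

64.941


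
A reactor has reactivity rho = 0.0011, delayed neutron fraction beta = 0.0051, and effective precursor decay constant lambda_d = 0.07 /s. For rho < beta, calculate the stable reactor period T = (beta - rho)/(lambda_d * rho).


T = (beta - rho) / (lambda_d * rho)
T = (0.0051 - 0.0011) / (0.07 * 0.0011)
T = 51.948 s

51.948


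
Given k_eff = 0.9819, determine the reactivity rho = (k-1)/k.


rho = (k_eff - 1) / k_eff
rho = (0.9819 - 1) / 0.9819
rho = -0.018434

-0.018434


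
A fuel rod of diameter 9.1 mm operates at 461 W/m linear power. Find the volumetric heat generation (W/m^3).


r = D / 2 / 1000 = 9.1 / 2 / 1000 = 0.00455 m
q''' = q' / (pi * r^2)
q''' = 461 / (pi * 0.00455^2)
q''' = 7.0881e+06 W/m^3

7.0881e+06


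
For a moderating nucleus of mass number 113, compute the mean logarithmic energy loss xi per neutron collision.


xi = 1 + (A-1)^2/(2A) * ln((A-1)/(A+1))
xi = 1 + (113-1)^2/(2*113) * ln((113-1)/(113 +1))
xi = 0.017595

0.017595


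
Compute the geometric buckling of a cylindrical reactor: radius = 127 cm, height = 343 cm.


B^2 = (2.405/R)^2 + (pi/H)^2
B^2 = (2.405/127)^2 + (pi/343)^2
B^2 = 4.4250e-04 /cm^2

4.4250e-04


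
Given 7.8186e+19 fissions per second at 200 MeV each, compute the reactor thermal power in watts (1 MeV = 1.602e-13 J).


P = fission_rate * E_MeV * 1.602e-13
P = 7.8186e+19 * 200 * 1.602e-13
P = 2.5051e+09 W

2.5051e+09


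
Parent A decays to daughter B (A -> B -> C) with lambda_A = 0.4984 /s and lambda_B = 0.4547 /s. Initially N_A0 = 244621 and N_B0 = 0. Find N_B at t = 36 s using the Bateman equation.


N_B(t) = lambda_A * N_A0 / (lambda_B - lambda_A) * [exp(-lambda_A*t) - exp(-lambda_B*t)]
exp(-0.4984*36) = 1.613298e-08; exp(-0.4547*36) = 7.779412e-08
N_B = 0.4984 * 244621 / (0.4547 - 0.4984) * (1.613298e-08 - 7.779412e-08)
N_B = 0.17203

0.17203


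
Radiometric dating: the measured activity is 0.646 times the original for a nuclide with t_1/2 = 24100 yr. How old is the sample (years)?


lambda = ln(2) / t_half = ln(2) / 24100 = 2.876129e-05 /yr
t = -ln(A/A0) / lambda
t = -ln(0.646) / 2.876129e-05
t = 15192 yr

15192


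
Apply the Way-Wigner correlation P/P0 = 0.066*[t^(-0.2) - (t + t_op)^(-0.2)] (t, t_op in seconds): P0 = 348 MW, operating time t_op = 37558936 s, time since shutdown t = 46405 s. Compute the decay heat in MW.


P/P0 = 0.066 * [t^(-0.2) - (t + t_op)^(-0.2)]
P/P0 = 0.066 * [46405^(-0.2) - (46405 + 37558936)^(-0.2)]
P/P0 = 0.066 * [0.1165969 - 0.03054570] = 0.005679379
P = 348 * 0.005679379 = 1.9764 MW

1.9764


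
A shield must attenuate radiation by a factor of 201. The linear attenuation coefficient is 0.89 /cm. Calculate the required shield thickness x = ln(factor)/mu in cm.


x = ln(factor) / mu
x = ln(201) / 0.89
x = 5.9588 cm

5.9588


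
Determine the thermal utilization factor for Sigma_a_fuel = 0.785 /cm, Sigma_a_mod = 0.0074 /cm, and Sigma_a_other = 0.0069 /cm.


f = Sigma_a_fuel / (Sigma_a_fuel + Sigma_a_mod + Sigma_a_other)
f = 0.785 / (0.785 + 0.0074 + 0.0069)
f = 0.98211

0.98211


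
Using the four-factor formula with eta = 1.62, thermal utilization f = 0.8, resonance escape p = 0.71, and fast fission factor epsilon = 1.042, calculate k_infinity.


k_inf = eta * f * p * epsilon
k_inf = 1.62 * 0.8 * 0.71 * 1.042
k_inf = 0.95881

0.95881


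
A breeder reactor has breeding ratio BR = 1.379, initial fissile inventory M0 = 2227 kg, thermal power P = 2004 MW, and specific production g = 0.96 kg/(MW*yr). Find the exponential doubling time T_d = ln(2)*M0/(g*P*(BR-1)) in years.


Breeding gain G = BR - 1 = 1.379 - 1 = 0.379
Fissile production rate = g * P * G = 0.96 * 2004 * 0.379 = 729.13536 kg/yr
T_d = ln(2) * M0 / (g * P * G)
T_d = ln(2) * 2227 / 729.13536 = 2.1171 yr

2.1171


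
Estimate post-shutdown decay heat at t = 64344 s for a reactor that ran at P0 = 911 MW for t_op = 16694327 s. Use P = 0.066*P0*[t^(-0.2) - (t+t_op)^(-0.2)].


P/P0 = 0.066 * [t^(-0.2) - (t + t_op)^(-0.2)]
P/P0 = 0.066 * [64344^(-0.2) - (64344 + 16694327)^(-0.2)]
P/P0 = 0.066 * [0.1092190 - 0.03590476] = 0.004838740
P = 911 * 0.004838740 = 4.4081 MW

4.4081


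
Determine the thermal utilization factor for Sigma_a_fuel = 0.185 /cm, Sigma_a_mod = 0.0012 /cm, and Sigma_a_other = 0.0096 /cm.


f = Sigma_a_fuel / (Sigma_a_fuel + Sigma_a_mod + Sigma_a_other)
f = 0.185 / (0.185 + 0.0012 + 0.0096)
f = 0.94484

0.94484


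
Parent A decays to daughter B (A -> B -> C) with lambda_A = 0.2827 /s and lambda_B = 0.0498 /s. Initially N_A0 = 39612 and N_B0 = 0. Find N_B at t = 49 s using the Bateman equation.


N_B(t) = lambda_A * N_A0 / (lambda_B - lambda_A) * [exp(-lambda_A*t) - exp(-lambda_B*t)]
exp(-0.2827*49) = 9.638791e-07; exp(-0.0498*49) = 0.08714342
N_B = 0.2827 * 39612 / (0.0498 - 0.2827) * (9.638791e-07 - 0.08714342)
N_B = 4190.0

4190.0


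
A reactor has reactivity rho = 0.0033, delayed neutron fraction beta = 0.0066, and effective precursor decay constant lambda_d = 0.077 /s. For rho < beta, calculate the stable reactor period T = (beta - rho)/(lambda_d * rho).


T = (beta - rho) / (lambda_d * rho)
T = (0.0066 - 0.0033) / (0.077 * 0.0033)
T = 12.987 s

12.987


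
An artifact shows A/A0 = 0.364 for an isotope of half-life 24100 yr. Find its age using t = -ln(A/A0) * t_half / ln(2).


lambda = ln(2) / t_half = ln(2) / 24100 = 2.876129e-05 /yr
t = -ln(A/A0) / lambda
t = -ln(0.364) / 2.876129e-05
t = 35138 yr

35138


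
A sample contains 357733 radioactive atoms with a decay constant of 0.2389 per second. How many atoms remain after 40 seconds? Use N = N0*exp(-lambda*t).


N = N0 * exp(-lambda * t)
N = 357733 * exp(-0.2389 * 40)
N = 25.319

25.319


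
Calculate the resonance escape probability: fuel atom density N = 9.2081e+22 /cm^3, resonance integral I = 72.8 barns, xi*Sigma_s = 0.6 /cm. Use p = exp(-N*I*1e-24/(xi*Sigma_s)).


p = exp(-N * I * 1e-24 / (xi*Sigma_s))
p = exp(-9.2081e+22 * 72.8 * 1e-24 / 0.6)
p = 1.4056e-05

1.4056e-05


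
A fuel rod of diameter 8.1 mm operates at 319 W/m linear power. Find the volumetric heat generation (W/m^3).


r = D / 2 / 1000 = 8.1 / 2 / 1000 = 0.00405 m
q''' = q' / (pi * r^2)
q''' = 319 / (pi * 0.00405^2)
q''' = 6.1906e+06 W/m^3

6.1906e+06


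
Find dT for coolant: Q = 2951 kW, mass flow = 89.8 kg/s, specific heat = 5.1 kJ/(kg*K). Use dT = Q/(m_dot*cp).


dT = Q / (m_dot * cp)
dT = 2951 / (89.8 * 5.1)
dT = 6.4435 C

6.4435


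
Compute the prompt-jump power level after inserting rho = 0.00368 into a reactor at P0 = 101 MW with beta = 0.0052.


P1/P0 = beta / (beta - rho)
P1/P0 = 0.0052 / (0.0052 - 0.00368) = 3.421053
P1 = 101 * 3.421053 = 345.53 MW

345.53


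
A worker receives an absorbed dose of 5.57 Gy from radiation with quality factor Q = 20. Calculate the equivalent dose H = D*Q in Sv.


H = D * Q
H = 5.57 * 20
H = 111.40 Sv

111.40


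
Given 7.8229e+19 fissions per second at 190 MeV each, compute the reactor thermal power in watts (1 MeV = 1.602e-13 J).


P = fission_rate * E_MeV * 1.602e-13
P = 7.8229e+19 * 190 * 1.602e-13
P = 2.3811e+09 W

2.3811e+09


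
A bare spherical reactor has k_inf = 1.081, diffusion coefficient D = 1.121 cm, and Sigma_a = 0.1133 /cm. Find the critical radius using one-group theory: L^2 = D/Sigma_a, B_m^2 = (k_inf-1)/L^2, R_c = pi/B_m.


L^2 = D / Sigma_a = 1.121 / 0.1133 = 9.894086 cm^2
B_m^2 = (k_inf - 1) / L^2 = (1.081 - 1) / 9.894086 = 0.008186709 /cm^2
For a bare sphere: B_g = pi/R, so R_c = pi / sqrt(B_m^2)
R_c = pi / sqrt(0.008186709) = 34.721 cm

34.721


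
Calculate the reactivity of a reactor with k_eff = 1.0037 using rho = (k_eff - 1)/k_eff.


rho = (k_eff - 1) / k_eff
rho = (1.0037 - 1) / 1.0037
rho = 0.0036864

0.0036864


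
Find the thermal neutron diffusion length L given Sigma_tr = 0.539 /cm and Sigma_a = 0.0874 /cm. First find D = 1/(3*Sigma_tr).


D = 1 / (3 * Sigma_tr) = 1 / (3 * 0.539) = 0.6184292 cm
L = sqrt(D / Sigma_a)
L = sqrt(0.6184292 / 0.0874)
L = 2.6600 cm

2.6600


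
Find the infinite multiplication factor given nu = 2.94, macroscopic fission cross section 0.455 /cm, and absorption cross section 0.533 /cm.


k_inf = nu * Sigma_f / Sigma_a
k_inf = 2.94 * 0.455 / 0.533
k_inf = 2.5098

2.5098


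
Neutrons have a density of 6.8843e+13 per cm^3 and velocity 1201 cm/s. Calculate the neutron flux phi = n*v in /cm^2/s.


phi = n * v
phi = 6.8843e+13 * 1201
phi = 8.2680e+16 /cm^2/s

8.2680e+16


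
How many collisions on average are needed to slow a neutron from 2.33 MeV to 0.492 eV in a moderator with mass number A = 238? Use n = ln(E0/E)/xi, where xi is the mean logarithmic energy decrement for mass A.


xi = 1 + (A-1)^2/(2A)*ln((A-1)/(A+1)) = 0.008379872 (for A = 238)
n = ln(E0/E) / xi
n = ln(2.33e6 / 0.492) / 0.008379872
n = ln(4.735772e+06) / 0.008379872 = 1834.2

1834.2


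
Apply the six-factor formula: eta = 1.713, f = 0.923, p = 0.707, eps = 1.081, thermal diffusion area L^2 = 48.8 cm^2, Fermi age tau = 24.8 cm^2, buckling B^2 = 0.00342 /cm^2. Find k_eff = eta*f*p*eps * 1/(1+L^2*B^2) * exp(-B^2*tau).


k_inf = eta*f*p*eps = 1.713*0.923*0.707*1.081 = 1.208382
P_TNL = 1/(1 + L^2*B^2) = 1/(1 + 48.8*0.00342) = 0.8569744
P_FNL = exp(-B^2*tau) = exp(-0.00342*24.8) = 0.9186813
k_eff = k_inf * P_TNL * P_FNL = 1.208382 * 0.8569744 * 0.9186813
k_eff = 0.95134

0.95134


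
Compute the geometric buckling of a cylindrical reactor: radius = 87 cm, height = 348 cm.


B^2 = (2.405/R)^2 + (pi/H)^2
B^2 = (2.405/87)^2 + (pi/348)^2
B^2 = 8.4567e-04 /cm^2

8.4567e-04


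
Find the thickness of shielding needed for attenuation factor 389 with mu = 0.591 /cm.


x = ln(factor) / mu
x = ln(389) / 0.591
x = 10.091 cm

10.091


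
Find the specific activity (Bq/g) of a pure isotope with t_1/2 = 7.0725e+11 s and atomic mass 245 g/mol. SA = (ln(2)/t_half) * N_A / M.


lambda = ln(2) / t_half = ln(2) / 7.0725e+11 = 9.800596e-13 /s
SA = lambda * N_A / M
SA = 9.800596e-13 * 6.022e23 / 245
SA = 2.4089e+09 Bq/g

2.4089e+09


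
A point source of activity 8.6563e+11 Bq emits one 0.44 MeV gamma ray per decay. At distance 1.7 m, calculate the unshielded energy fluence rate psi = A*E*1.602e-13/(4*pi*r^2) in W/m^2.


psi = A * E * 1.602e-13 / (4*pi*r^2)
psi = 8.6563e+11 * 0.44 * 1.602e-13 / (4*pi*1.7^2)
psi = 0.0016801 W/m^2

0.0016801


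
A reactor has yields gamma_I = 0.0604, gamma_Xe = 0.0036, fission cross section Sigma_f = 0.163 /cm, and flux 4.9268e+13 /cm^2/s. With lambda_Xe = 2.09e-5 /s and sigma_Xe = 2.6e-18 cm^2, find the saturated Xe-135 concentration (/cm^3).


Xe_eq = (gamma_I + gamma_Xe) * Sigma_f * phi / (lambda_Xe + sigma_Xe * phi)
Numerator = (0.0604 + 0.0036) * 0.163 * 4.9268e+13 = 5.139638e+11
Denominator = 2.09e-5 + 2.6e-18 * 4.9268e+13 = 1.489968e-04
Xe_eq = 5.139638e+11 / 1.489968e-04 = 3.4495e+15 /cm^3

3.4495e+15
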